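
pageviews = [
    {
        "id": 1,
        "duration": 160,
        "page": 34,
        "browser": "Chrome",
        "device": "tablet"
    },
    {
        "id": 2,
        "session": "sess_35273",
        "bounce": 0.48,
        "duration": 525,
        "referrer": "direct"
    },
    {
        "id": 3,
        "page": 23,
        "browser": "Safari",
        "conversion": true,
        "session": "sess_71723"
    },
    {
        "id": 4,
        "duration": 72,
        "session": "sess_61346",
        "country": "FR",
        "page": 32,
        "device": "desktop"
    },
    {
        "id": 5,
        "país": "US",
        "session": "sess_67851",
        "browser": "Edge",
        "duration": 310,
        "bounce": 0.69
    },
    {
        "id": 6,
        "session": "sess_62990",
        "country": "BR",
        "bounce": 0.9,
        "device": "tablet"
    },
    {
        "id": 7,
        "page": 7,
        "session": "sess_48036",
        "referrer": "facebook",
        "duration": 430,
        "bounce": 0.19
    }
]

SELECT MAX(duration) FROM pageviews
525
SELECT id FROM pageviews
[1, 2, 3, 4, 5, 6, 7]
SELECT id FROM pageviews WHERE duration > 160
[2, 5, 7]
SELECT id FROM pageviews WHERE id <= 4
[1, 2, 3, 4]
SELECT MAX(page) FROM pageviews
34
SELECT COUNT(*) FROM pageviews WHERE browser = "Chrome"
1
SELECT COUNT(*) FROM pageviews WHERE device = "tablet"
2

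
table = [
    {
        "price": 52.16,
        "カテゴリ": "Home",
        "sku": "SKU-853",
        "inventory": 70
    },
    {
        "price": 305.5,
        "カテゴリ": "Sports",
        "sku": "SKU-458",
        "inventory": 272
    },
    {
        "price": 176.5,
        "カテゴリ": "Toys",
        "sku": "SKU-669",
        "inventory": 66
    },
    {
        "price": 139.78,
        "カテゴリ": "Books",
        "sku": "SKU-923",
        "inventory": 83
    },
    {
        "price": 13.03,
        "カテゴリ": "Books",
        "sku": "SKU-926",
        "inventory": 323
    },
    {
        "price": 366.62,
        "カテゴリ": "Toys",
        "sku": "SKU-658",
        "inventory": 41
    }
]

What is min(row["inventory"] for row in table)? 41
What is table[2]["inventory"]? 66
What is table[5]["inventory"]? 41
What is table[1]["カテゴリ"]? "Sports"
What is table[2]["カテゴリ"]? "Toys"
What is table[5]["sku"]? "SKU-658"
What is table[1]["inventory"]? 272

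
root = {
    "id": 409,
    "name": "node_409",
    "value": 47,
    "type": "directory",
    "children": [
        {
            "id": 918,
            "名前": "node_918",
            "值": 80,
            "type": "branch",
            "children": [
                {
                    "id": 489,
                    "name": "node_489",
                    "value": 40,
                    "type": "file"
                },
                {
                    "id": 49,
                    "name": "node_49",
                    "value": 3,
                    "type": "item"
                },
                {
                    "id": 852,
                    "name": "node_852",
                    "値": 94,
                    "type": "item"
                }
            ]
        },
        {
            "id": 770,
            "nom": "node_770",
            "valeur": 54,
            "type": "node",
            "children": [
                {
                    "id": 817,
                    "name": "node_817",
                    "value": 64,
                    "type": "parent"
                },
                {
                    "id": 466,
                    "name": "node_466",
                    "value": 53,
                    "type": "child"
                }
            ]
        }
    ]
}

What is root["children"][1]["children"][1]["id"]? 466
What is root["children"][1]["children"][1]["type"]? "child"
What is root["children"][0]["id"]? 918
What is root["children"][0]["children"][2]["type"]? "item"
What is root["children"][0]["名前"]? "node_918"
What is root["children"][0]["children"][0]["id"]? 489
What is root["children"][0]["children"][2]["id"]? 852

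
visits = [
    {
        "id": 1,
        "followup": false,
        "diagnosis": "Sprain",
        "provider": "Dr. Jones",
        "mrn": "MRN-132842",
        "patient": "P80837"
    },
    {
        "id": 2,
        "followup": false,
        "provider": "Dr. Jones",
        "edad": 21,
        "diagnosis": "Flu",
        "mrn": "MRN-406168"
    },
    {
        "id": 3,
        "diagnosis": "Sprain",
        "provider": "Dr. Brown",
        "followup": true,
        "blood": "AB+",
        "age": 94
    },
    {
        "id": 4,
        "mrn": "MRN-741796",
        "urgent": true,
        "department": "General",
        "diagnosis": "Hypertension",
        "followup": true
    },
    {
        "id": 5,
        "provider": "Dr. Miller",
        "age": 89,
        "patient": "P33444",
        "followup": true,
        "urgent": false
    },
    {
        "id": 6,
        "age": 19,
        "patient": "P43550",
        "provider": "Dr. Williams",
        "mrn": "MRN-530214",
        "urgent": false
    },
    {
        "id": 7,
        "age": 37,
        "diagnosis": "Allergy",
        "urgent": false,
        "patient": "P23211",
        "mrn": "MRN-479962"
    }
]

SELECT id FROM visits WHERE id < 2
[1]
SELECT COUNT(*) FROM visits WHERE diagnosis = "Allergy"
1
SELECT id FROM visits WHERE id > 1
[2, 3, 4, 5, 6, 7]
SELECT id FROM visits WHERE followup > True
[]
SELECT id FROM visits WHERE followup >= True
[3, 4, 5]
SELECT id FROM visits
[1, 2, 3, 4, 5, 6, 7]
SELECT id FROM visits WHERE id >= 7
[7]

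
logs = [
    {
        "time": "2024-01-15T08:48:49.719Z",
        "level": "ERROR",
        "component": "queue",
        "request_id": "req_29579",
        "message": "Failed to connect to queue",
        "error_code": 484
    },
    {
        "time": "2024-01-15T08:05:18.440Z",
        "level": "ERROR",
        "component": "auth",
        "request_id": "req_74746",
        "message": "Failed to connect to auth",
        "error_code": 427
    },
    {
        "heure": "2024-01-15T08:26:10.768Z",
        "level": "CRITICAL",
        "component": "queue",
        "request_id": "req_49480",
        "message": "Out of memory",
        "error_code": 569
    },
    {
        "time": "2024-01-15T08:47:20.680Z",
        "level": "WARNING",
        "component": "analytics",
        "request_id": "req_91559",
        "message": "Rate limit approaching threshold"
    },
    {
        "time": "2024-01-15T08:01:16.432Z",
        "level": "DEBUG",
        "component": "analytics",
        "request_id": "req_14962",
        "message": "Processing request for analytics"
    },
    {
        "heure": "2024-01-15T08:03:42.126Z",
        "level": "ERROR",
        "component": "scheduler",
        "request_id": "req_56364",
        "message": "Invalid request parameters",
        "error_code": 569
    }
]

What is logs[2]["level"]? "CRITICAL"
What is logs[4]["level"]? "DEBUG"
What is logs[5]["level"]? "ERROR"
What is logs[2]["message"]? "Out of memory"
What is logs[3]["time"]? "2024-01-15T08:47:20.680Z"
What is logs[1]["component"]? "auth"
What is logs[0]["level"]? "ERROR"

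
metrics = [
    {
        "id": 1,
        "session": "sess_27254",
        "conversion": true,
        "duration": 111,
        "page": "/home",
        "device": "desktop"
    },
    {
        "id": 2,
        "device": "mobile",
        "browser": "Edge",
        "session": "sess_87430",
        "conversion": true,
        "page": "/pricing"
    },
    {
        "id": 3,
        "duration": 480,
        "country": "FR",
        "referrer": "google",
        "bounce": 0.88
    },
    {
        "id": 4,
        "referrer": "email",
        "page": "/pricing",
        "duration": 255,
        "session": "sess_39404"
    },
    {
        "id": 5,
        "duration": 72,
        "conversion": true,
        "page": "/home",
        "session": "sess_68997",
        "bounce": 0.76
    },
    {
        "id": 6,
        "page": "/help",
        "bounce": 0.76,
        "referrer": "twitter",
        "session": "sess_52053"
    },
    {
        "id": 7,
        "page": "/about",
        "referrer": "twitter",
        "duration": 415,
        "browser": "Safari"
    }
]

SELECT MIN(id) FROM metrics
1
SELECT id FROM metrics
[1, 2, 3, 4, 5, 6, 7]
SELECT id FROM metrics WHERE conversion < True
[]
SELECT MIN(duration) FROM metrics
72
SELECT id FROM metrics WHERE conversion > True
[]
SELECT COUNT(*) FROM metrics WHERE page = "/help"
1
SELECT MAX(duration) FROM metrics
480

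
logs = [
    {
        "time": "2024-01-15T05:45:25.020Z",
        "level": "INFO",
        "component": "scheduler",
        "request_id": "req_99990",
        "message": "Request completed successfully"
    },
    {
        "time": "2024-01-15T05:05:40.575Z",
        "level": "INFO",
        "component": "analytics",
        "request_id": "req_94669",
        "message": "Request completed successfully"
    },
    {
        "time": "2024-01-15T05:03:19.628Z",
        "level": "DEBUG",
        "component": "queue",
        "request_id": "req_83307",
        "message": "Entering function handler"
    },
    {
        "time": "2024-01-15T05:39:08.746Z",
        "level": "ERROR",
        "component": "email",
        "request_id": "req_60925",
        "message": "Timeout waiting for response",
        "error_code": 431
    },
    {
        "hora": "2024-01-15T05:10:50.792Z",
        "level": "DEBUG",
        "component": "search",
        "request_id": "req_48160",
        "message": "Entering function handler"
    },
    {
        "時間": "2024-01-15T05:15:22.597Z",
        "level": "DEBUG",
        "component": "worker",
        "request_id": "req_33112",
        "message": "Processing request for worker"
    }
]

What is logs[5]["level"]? "DEBUG"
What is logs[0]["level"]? "INFO"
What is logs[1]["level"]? "INFO"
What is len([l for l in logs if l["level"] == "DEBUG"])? 3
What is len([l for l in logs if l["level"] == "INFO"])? 2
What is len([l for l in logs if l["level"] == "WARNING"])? 0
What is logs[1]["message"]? "Request completed successfully"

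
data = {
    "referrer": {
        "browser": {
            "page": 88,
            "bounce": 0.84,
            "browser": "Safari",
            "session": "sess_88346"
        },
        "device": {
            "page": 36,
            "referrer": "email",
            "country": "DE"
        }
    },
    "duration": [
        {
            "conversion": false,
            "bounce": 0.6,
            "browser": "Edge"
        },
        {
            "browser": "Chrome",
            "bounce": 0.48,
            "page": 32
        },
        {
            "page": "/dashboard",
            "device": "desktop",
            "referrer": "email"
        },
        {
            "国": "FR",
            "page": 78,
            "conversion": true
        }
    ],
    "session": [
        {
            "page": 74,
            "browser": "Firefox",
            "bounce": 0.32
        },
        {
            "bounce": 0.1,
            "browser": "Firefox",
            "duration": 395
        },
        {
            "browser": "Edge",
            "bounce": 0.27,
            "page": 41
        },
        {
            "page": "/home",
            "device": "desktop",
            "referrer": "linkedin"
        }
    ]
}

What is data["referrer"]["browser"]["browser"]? "Safari"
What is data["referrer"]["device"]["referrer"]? "email"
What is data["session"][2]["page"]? 41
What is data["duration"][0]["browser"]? "Edge"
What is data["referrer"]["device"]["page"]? 36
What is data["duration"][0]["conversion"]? False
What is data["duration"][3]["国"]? "FR"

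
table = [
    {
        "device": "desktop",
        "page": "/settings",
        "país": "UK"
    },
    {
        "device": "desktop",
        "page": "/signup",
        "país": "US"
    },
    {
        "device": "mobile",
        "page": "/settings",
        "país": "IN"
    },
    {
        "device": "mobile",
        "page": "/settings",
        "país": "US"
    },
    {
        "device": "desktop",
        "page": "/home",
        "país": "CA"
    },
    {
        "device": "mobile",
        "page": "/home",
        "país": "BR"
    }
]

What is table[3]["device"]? "mobile"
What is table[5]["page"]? "/home"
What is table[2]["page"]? "/settings"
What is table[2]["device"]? "mobile"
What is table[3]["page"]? "/settings"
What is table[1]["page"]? "/signup"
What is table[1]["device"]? "desktop"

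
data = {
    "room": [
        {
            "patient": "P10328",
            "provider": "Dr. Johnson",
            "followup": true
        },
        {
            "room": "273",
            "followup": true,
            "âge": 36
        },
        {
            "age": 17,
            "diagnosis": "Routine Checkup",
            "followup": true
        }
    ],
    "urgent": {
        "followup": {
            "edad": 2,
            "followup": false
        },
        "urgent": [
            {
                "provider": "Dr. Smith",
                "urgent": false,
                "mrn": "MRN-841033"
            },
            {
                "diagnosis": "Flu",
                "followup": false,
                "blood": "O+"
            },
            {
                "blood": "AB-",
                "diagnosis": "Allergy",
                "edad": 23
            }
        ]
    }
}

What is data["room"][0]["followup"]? True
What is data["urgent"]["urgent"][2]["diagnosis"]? "Allergy"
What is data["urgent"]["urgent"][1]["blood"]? "O+"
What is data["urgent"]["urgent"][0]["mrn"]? "MRN-841033"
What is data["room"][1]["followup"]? True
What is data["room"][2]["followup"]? True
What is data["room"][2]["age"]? 17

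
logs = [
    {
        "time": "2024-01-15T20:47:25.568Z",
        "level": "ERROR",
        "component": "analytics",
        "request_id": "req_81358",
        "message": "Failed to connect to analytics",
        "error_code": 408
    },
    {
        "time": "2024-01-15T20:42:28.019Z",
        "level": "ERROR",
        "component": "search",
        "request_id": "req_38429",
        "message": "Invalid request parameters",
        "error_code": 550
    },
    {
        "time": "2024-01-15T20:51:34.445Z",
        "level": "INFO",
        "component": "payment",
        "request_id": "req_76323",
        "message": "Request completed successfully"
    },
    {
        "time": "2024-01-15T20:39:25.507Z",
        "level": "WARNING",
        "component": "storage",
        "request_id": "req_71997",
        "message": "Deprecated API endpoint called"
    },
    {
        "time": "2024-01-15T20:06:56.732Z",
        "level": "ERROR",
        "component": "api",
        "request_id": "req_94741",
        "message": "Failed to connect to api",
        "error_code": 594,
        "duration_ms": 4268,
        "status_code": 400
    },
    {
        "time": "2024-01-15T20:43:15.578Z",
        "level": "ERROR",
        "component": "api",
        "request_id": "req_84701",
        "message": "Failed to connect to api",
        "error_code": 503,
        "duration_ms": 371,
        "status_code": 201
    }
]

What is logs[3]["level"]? "WARNING"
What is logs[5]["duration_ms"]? 371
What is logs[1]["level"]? "ERROR"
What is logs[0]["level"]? "ERROR"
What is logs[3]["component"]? "storage"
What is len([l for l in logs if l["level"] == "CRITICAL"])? 0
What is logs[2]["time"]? "2024-01-15T20:51:34.445Z"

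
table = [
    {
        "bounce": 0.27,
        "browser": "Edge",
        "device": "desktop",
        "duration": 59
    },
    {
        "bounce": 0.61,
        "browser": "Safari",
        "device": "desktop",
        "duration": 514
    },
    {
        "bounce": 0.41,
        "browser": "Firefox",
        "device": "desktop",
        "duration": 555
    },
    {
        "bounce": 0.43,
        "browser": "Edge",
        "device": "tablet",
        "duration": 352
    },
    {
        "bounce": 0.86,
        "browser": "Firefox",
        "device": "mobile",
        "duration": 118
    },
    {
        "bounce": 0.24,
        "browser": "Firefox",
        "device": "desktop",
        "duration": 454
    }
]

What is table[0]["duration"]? 59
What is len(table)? 6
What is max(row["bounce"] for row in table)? 0.86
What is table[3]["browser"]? "Edge"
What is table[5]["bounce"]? 0.24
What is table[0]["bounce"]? 0.27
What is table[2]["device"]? "desktop"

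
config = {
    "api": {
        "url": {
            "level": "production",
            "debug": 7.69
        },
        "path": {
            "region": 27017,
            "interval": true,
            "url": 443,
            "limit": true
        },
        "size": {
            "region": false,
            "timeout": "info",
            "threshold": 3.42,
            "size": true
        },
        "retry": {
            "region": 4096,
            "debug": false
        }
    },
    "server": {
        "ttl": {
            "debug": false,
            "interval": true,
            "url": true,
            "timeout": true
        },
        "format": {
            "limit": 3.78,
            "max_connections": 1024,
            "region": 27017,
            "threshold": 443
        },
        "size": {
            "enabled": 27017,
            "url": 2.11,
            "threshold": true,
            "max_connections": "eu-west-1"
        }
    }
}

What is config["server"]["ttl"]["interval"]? True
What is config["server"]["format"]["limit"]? 3.78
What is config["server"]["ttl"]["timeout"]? True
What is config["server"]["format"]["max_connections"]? 1024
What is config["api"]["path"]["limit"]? True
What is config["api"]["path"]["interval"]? True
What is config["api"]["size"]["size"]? True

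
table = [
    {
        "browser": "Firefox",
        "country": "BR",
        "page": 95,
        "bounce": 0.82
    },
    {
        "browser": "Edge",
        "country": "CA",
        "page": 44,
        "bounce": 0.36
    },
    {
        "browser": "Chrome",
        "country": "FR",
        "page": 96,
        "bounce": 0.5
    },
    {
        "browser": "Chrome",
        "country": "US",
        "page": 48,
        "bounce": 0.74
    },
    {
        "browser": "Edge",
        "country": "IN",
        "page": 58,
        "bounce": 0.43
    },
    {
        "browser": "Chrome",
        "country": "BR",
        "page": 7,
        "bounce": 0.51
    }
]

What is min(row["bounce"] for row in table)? 0.36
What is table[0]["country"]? "BR"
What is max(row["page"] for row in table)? 96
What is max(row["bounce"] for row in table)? 0.82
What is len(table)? 6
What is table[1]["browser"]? "Edge"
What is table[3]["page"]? 48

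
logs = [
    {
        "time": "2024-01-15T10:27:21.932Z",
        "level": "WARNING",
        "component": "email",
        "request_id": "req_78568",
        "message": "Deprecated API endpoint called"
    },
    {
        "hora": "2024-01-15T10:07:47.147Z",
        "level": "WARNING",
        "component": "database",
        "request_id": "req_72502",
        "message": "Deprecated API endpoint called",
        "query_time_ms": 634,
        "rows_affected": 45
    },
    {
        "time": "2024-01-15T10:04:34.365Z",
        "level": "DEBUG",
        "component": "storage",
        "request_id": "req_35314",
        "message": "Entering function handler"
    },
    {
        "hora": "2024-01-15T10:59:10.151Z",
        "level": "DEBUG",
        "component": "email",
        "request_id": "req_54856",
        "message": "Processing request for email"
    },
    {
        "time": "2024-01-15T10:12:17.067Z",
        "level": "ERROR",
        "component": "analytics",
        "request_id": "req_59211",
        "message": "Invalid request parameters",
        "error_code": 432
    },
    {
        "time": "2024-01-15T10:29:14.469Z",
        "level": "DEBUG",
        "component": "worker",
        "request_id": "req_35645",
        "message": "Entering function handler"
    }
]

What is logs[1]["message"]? "Deprecated API endpoint called"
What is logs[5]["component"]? "worker"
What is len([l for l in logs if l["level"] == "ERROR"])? 1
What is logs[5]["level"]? "DEBUG"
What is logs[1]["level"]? "WARNING"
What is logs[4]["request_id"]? "req_59211"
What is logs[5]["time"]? "2024-01-15T10:29:14.469Z"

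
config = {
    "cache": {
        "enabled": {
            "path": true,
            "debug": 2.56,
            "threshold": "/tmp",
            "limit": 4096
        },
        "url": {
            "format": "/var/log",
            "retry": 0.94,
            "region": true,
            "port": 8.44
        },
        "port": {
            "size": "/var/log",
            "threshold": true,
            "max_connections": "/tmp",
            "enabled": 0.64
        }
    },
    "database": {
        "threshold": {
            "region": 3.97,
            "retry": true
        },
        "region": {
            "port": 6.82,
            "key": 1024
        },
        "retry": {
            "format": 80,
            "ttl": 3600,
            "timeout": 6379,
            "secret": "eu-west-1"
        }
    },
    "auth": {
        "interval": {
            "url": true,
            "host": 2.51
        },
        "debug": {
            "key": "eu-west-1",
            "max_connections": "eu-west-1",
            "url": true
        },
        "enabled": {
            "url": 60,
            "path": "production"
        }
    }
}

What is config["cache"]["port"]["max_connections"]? "/tmp"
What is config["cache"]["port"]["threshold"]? True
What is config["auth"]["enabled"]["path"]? "production"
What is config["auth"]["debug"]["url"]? True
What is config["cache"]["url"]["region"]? True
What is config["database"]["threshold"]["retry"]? True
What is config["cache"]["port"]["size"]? "/var/log"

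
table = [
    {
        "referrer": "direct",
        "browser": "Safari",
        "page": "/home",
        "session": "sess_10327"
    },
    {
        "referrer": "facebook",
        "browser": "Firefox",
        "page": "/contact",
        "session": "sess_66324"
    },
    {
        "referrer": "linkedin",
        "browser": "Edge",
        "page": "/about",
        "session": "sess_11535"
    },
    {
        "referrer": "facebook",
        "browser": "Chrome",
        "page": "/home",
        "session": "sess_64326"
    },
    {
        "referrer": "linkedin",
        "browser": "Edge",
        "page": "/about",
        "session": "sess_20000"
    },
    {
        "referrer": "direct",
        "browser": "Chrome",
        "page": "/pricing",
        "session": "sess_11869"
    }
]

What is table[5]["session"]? "sess_11869"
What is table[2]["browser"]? "Edge"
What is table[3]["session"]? "sess_64326"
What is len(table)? 6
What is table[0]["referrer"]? "direct"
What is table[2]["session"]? "sess_11535"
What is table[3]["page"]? "/home"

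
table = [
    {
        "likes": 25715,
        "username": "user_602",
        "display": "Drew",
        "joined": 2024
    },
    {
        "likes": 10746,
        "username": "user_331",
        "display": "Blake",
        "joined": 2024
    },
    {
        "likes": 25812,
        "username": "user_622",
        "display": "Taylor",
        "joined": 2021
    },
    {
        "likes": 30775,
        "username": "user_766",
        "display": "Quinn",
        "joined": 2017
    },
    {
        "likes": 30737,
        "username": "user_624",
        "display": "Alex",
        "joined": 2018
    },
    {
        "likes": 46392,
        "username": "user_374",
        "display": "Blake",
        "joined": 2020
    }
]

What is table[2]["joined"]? 2021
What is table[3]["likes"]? 30775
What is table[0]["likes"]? 25715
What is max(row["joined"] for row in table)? 2024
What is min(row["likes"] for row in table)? 10746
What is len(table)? 6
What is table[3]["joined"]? 2017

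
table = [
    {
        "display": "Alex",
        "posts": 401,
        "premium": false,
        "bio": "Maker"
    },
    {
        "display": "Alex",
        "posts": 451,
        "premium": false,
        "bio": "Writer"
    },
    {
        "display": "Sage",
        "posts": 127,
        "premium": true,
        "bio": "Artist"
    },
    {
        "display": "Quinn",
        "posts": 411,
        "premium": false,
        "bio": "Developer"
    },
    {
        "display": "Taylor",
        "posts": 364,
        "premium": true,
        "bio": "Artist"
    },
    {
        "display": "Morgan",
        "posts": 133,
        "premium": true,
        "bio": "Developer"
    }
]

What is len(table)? 6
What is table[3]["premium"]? False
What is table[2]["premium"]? True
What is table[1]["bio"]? "Writer"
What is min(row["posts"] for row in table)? 127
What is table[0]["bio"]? "Maker"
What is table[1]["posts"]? 451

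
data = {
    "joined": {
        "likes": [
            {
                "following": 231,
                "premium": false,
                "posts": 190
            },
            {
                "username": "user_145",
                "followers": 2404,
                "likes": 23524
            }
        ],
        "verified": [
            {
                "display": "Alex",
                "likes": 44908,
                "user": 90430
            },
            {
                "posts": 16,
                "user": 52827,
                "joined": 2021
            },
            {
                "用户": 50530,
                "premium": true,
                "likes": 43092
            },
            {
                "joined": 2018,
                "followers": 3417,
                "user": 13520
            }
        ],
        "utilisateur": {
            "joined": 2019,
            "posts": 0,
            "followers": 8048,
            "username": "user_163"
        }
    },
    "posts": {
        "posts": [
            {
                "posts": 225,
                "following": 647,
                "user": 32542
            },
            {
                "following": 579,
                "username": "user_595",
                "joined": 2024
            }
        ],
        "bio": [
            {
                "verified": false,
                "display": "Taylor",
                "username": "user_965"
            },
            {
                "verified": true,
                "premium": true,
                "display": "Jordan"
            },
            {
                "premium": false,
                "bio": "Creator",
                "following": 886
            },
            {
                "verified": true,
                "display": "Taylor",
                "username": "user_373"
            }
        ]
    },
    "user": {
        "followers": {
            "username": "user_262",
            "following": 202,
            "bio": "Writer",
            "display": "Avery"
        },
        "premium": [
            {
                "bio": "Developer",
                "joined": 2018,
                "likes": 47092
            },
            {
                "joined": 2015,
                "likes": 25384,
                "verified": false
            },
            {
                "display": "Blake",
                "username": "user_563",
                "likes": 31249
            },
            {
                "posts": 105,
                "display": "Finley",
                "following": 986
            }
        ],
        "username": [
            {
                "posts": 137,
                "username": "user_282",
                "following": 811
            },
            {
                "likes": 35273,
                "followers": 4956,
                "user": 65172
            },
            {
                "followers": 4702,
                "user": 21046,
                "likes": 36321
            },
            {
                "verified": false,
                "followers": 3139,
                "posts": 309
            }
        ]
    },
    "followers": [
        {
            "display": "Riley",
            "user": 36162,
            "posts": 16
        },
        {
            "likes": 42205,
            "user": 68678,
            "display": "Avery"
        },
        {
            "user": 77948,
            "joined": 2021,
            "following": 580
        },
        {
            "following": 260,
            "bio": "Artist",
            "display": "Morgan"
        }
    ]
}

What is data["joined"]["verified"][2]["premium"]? True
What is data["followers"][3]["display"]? "Morgan"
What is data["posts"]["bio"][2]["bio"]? "Creator"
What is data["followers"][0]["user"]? 36162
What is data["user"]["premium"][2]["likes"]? 31249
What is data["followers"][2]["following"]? 580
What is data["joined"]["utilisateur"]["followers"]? 8048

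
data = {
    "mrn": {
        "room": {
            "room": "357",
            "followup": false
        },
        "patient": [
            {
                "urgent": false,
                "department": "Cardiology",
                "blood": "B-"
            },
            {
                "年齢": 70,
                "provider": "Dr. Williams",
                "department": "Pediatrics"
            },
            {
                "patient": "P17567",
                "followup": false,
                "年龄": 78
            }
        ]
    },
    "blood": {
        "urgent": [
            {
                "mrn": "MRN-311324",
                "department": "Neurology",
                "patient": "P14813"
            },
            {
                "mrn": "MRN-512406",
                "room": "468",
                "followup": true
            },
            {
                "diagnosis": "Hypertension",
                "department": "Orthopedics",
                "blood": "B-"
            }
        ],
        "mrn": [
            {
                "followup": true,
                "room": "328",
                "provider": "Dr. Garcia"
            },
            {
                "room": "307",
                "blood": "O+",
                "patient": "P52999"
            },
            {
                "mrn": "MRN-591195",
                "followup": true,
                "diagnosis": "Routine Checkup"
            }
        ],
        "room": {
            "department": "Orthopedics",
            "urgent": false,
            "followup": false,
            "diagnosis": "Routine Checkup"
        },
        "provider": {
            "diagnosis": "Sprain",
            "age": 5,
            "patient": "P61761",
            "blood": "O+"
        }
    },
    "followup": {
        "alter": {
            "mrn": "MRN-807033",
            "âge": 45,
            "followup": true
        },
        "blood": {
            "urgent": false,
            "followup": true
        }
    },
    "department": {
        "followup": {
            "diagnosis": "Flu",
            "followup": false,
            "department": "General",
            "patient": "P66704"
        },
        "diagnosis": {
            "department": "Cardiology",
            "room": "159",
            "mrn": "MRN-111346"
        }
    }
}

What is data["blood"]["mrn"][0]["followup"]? True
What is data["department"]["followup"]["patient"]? "P66704"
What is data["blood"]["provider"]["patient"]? "P61761"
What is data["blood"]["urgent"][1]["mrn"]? "MRN-512406"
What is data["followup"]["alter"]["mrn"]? "MRN-807033"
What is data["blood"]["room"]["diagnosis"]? "Routine Checkup"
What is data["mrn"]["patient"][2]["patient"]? "P17567"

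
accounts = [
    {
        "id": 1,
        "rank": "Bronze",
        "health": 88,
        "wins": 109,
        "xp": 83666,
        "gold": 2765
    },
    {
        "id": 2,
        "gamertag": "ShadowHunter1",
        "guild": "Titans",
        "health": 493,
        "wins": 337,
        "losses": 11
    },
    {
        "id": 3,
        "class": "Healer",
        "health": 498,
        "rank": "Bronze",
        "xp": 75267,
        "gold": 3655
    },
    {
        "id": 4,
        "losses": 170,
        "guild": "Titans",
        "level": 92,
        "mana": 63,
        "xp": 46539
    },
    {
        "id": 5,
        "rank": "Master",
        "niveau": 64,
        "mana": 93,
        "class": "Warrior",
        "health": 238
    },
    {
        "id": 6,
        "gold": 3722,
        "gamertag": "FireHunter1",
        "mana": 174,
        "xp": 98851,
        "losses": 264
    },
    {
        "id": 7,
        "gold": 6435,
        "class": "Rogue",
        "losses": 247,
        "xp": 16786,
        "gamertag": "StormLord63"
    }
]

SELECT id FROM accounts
[1, 2, 3, 4, 5, 6, 7]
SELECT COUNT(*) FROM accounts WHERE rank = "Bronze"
2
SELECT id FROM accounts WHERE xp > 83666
[6]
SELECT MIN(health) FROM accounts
88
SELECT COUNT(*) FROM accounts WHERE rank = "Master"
1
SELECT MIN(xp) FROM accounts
16786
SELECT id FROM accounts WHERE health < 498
[1, 2, 5]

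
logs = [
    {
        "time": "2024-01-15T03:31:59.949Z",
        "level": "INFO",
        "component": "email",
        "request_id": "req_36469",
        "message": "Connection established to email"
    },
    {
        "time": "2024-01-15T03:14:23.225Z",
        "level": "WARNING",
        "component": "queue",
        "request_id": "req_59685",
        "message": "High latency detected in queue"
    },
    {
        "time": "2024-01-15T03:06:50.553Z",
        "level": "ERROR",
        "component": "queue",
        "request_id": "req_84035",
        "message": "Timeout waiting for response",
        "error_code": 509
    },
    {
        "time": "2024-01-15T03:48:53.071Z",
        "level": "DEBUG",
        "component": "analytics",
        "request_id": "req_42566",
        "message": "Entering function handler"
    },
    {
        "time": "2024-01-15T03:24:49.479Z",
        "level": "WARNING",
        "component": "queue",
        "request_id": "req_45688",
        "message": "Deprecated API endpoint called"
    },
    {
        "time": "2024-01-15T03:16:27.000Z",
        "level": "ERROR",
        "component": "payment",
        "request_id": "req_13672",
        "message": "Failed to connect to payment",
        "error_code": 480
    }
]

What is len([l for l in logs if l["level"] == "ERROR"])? 2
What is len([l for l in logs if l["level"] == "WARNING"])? 2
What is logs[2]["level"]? "ERROR"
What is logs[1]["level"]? "WARNING"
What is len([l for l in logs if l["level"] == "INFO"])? 1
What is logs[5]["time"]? "2024-01-15T03:16:27.000Z"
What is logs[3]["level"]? "DEBUG"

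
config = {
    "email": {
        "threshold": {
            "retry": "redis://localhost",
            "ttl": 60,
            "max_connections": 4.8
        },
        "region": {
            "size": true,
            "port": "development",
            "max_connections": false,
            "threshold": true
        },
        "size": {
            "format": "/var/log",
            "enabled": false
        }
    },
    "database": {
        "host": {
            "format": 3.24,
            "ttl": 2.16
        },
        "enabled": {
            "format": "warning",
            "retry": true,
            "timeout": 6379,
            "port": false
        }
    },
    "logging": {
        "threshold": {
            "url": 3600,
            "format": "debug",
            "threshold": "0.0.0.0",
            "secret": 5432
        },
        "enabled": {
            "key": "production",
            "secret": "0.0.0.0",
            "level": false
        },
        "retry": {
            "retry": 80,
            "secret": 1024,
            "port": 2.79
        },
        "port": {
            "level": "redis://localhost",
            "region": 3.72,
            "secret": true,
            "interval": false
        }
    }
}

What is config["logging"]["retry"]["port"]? 2.79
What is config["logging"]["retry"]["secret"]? 1024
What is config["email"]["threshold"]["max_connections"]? 4.8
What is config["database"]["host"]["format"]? 3.24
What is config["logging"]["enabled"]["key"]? "production"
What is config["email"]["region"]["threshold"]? True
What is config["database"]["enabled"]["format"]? "warning"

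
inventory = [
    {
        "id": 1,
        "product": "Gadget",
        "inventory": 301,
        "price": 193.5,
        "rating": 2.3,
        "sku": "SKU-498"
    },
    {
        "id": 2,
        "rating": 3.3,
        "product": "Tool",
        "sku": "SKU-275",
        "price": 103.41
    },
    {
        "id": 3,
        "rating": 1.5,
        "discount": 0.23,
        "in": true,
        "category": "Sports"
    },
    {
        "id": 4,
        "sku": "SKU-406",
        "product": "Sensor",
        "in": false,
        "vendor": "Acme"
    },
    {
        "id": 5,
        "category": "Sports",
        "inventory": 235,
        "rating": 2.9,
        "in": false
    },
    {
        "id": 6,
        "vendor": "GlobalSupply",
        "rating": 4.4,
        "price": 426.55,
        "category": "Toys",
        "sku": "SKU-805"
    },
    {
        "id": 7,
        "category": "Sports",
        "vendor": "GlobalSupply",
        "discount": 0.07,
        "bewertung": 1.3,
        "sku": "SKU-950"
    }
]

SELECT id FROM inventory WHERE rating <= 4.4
[1, 2, 3, 5, 6]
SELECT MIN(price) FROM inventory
103.41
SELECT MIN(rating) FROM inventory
1.5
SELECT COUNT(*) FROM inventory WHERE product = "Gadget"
1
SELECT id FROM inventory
[1, 2, 3, 4, 5, 6, 7]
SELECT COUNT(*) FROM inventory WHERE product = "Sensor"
1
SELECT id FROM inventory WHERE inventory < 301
[5]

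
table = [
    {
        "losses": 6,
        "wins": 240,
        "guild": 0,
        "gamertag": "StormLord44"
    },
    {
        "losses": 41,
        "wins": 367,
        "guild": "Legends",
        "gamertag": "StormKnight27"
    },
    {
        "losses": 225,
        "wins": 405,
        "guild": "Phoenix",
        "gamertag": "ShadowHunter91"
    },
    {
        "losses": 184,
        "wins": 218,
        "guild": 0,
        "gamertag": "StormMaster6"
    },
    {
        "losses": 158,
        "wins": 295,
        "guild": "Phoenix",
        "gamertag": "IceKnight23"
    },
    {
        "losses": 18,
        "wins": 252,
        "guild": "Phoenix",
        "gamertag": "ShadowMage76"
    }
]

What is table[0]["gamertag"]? "StormLord44"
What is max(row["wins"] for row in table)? 405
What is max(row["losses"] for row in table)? 225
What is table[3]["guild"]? 0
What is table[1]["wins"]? 367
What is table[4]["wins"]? 295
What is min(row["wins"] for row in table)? 218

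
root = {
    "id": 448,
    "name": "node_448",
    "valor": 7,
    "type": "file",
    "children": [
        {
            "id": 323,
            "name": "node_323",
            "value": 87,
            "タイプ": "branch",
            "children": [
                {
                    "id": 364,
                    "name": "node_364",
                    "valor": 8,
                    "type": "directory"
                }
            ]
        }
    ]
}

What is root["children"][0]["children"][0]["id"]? 364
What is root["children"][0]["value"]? 87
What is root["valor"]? 7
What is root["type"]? "file"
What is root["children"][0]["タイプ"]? "branch"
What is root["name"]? "node_448"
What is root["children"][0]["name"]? "node_323"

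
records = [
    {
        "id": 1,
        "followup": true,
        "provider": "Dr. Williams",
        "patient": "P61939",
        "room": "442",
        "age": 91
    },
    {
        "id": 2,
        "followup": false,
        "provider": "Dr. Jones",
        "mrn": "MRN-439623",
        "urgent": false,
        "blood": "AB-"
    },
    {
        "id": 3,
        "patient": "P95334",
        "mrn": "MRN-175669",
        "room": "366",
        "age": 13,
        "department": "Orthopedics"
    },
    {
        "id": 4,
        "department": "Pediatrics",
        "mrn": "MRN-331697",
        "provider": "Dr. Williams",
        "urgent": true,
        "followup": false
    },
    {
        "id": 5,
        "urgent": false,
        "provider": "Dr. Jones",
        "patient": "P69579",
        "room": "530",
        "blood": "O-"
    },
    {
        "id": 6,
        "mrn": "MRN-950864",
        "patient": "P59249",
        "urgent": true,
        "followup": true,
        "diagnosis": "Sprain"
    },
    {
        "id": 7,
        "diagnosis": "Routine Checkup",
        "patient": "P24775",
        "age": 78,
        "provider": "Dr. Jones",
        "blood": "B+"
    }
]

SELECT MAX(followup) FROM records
True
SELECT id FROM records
[1, 2, 3, 4, 5, 6, 7]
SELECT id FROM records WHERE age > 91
[]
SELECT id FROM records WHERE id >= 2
[2, 3, 4, 5, 6, 7]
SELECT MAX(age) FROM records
91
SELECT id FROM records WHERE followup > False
[1, 6]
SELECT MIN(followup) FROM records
False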